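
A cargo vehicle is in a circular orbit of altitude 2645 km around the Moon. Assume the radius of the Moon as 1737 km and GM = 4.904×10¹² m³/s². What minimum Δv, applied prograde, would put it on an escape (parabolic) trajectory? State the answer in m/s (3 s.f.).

r = 1737 + 2645 = 4382.0 km = 4.3820×10⁶ m.
Circular speed v_c = √(μ/r) = 1058 m/s.
Escape speed v_esc = √(2μ/r) = √2 × v_c = 1496 m/s.
Δv = v_esc − v_c = 438.2 m/s.

Δv ≈ 438 m/s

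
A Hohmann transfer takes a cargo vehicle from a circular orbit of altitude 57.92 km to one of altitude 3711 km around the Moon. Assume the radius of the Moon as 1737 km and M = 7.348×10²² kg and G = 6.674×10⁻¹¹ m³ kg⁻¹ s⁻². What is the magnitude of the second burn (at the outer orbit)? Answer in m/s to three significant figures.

μ = GM = 6.674×10⁻¹¹ × 7.348×10²² = 4.904×10¹² m³/s².
r₁ = 1737 + 57.92 = 1794.9 km = 1.7949×10⁶ m.
r₂ = 1737 + 3711 = 5448.0 km = 5.4480×10⁶ m.
Transfer ellipse a_t = (r₁ + r₂)/2 = 3.621×10⁶ m.
At r₁: circular v_c1 = √(μ/r₁) = 1653 m/s; transfer-perilune v_p = √[μ(2/r₁ − 1/a_t)] = 2027 m/s.
At r₂: circular v_c2 = √(μ/r₂) = 948.8 m/s; transfer-apolune v_a = √[μ(2/r₂ − 1/a_t)] = 667.9 m/s.
Δv₂ = v_c2 − v_a = 280.8 m/s.

Δv ≈ 281 m/s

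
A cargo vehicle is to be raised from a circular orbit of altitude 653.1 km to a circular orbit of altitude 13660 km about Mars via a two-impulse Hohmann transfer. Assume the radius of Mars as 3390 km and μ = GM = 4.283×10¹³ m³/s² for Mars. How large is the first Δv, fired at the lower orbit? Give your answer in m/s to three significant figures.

Δv ≈ 884 m/s

r₁ = 3390 + 653.1 = 4043.1 km = 4.0431×10⁶ m.
r₂ = 3390 + 13660 = 17050 km = 1.7050×10⁷ m.
Transfer ellipse a_t = (r₁ + r₂)/2 = 1.055×10⁷ m.
At r₁: circular v_c1 = √(μ/r₁) = 3255 m/s; transfer-periapsis v_p = √[μ(2/r₁ − 1/a_t)] = 4138 m/s.
Δv₁ = v_p − v_c1 = 883.6 m/s.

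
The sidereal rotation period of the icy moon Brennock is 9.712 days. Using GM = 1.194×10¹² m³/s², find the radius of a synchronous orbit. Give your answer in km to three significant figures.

T = 9.712 days = 8.391×10⁵ s.
A synchronous orbit has period T, so by Kepler's third law a = (μT²/4π²)^(1/3).
μT²/4π² = 1.194×10¹² × (8.391×10⁵)² / 39.48 = 2.130×10²² m³.
a = 2.772×10⁷ m = 27718 km.

r_sync ≈ 27700 km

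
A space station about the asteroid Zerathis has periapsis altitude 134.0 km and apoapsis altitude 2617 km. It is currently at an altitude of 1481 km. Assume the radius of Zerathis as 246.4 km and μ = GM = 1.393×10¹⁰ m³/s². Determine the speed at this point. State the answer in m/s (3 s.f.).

v ≈ 86.8 m/s

r_p = 246.4 + 134.0 = 380.40 km = 3.8040×10⁵ m.
r_a = 246.4 + 2617 = 2863.4 km = 2.8634×10⁶ m.
r = 246.4 + 1481 = 1727.4 km = 1.727×10⁶ m.
Semi-major axis a = (r_p + r_a)/2 = 1621.9 km = 1.622×10⁶ m.
Vis-viva: v² = μ(2/r − 1/a) = 1.393×10¹⁰ × (1.158×10⁻⁶ − 6.166×10⁻⁷) = 7.540×10³ m²/s².
v = 86.83 m/s.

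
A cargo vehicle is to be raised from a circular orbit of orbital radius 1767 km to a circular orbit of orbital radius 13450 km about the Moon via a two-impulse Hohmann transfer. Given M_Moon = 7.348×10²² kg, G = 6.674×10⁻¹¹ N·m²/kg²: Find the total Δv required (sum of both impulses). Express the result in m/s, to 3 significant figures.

Δv_total ≈ 862 m/s

μ = GM = 6.674×10⁻¹¹ × 7.348×10²² = 4.904×10¹² m³/s².
r₁ = 1767 km = 1.767×10⁶ m.
r₂ = 13450 km = 1.345×10⁷ m.
Transfer ellipse a_t = (r₁ + r₂)/2 = 7.608×10⁶ m.
At r₁: circular v_c1 = √(μ/r₁) = 1666 m/s; transfer-perilune v_p = √[μ(2/r₁ − 1/a_t)] = 2215 m/s.
Δv₁ = v_p − v_c1 = 549.0 m/s.
At r₂: circular v_c2 = √(μ/r₂) = 603.8 m/s; transfer-apolune v_a = √[μ(2/r₂ − 1/a_t)] = 291.0 m/s.
Δv₂ = v_c2 − v_a = 312.8 m/s.
Total Δv = Δv₁ + Δv₂ = 861.9 m/s.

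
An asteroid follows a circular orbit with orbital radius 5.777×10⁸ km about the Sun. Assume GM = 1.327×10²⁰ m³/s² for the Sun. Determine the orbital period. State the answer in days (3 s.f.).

T ≈ 2770 days

r = 5.777×10⁸ km = 5.777×10¹¹ m.
Kepler's third law: T = 2π√(r³/μ) = 2π√((5.777×10¹¹)³ / 1.327×10²⁰).
r³/μ = 1.453×10¹⁵ s², so T = 2π × 3.812×10⁷ = 2.395×10⁸ s.
Converting: 2.395×10⁸ s ÷ 86400 = 2772 days.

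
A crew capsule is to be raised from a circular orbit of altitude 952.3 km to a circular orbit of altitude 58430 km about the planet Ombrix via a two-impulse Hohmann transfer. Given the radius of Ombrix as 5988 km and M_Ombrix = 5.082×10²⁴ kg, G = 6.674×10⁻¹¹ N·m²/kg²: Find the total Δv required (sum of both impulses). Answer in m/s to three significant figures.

μ = GM = 6.674×10⁻¹¹ × 5.082×10²⁴ = 3.392×10¹⁴ m³/s².
r₁ = 5988 + 952.3 = 6940.3 km = 6.9403×10⁶ m.
r₂ = 5988 + 58430 = 64418 km = 6.4418×10⁷ m.
Transfer ellipse a_t = (r₁ + r₂)/2 = 3.568×10⁷ m.
At r₁: circular v_c1 = √(μ/r₁) = 6991 m/s; transfer-periapsis v_p = √[μ(2/r₁ − 1/a_t)] = 9393 m/s.
Δv₁ = v_p − v_c1 = 2403 m/s.
At r₂: circular v_c2 = √(μ/r₂) = 2295 m/s; transfer-apoapsis v_a = √[μ(2/r₂ − 1/a_t)] = 1012 m/s.
Δv₂ = v_c2 − v_a = 1283 m/s.
Total Δv = Δv₁ + Δv₂ = 3685 m/s.

Δv_total ≈ 3690 m/s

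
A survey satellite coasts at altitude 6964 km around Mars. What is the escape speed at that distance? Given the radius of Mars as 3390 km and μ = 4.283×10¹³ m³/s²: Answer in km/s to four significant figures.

v_esc ≈ 2.876 km/s

r = 3390 + 6964 = 10354 km = 1.0354×10⁷ m.
Escape speed v_esc = √(2μ/r) = √(2 × 4.283×10¹³ / 1.035×10⁷) = √(8.273×10⁶) = 2876 m/s.
= 2.876 km/s.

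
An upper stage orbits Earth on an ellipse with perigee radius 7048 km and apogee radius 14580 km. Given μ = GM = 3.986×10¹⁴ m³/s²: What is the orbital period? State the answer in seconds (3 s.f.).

T ≈ 11200 seconds

Semi-major axis a = (r_p + r_a)/2 = (7048.0 + 14580)/2 = 10814 km = 1.081×10⁷ m.
By Kepler's third law T = 2π√(a³/μ) = 2π × 1.781×10³ = 1.119×10⁴ s.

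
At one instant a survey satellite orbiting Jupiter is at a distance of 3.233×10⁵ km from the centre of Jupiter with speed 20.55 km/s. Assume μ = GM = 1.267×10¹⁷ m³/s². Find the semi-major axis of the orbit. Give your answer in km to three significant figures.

r = 3.233×10⁸ m.
Specific orbital energy ε = v²/2 − μ/r = (20550)²/2 − 1.267×10¹⁷/3.233×10⁸ = -1.807×10⁸ J/kg.
Since ε = −μ/(2a), a = −μ/(2ε) = 3.505×10⁸ m = 3.5049×10⁵ km.

a ≈ 3.50×10⁵ km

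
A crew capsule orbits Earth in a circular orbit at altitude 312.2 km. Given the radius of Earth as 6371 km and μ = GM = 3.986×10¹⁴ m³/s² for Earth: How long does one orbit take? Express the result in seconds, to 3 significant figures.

T ≈ 5440 seconds

r = 6371 + 312.2 = 6683.2 km = 6.6832×10⁶ m.
Kepler's third law: T = 2π√(r³/μ) = 2π√((6.683×10⁶)³ / 3.986×10¹⁴).
r³/μ = 7.489×10⁵ s², so T = 2π × 8.654×10² = 5.437×10³ s.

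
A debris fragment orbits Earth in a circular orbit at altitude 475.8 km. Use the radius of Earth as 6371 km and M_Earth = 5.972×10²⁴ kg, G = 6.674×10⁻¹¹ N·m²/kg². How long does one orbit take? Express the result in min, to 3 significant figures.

T ≈ 94.0 min

μ = GM = 6.674×10⁻¹¹ × 5.972×10²⁴ = 3.986×10¹⁴ m³/s².
r = 6371 + 475.8 = 6846.8 km = 6.8468×10⁶ m.
Kepler's third law: T = 2π√(r³/μ) = 2π√((6.847×10⁶)³ / 3.986×10¹⁴).
r³/μ = 8.053×10⁵ s², so T = 2π × 8.974×10² = 5.638×10³ s.
Converting: 5.638×10³ s ÷ 60.00 = 93.97 min.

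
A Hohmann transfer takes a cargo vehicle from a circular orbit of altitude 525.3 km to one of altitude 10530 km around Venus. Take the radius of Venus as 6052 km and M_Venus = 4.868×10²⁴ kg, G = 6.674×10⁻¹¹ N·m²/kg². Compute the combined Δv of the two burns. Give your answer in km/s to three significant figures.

μ = GM = 6.674×10⁻¹¹ × 4.868×10²⁴ = 3.249×10¹⁴ m³/s².
r₁ = 6052 + 525.3 = 6577.3 km = 6.5773×10⁶ m.
r₂ = 6052 + 10530 = 16582 km = 1.6582×10⁷ m.
Transfer ellipse a_t = (r₁ + r₂)/2 = 1.158×10⁷ m.
At r₁: circular v_c1 = √(μ/r₁) = 7028 m/s; transfer-periapsis v_p = √[μ(2/r₁ − 1/a_t)] = 8410 m/s.
Δv₁ = v_p − v_c1 = 1382 m/s.
At r₂: circular v_c2 = √(μ/r₂) = 4426 m/s; transfer-apoapsis v_a = √[μ(2/r₂ − 1/a_t)] = 3336 m/s.
Δv₂ = v_c2 − v_a = 1090 m/s.
Total Δv = Δv₁ + Δv₂ = 2473 m/s = 2.473 km/s.

Δv_total ≈ 2.47 km/s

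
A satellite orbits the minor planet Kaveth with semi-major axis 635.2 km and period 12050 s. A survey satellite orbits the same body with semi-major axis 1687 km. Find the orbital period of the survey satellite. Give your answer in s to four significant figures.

Kepler's third law: T² ∝ a³, so T₂ = T₁ (a₂/a₁)^(3/2).
a₂/a₁ = 2.656, (a₂/a₁)^(3/2) = 4.328.
T₂ = 12050 × 4.328 = 52150 s.

T₂ ≈ 52150 s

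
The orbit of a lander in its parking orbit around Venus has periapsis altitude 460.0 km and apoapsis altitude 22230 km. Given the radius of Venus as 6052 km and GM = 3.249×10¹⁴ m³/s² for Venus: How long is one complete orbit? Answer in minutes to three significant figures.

T ≈ 422 minutes

r_p = 6052 + 460.0 = 6512.0 km = 6.5120×10⁶ m.
r_a = 6052 + 22230 = 28282 km = 2.8282×10⁷ m.
Semi-major axis a = (r_p + r_a)/2 = (6512.0 + 28282)/2 = 17397 km = 1.740×10⁷ m.
By Kepler's third law T = 2π√(a³/μ) = 2π × 4.026×10³ = 2.529×10⁴ s.
= 421.6 minutes.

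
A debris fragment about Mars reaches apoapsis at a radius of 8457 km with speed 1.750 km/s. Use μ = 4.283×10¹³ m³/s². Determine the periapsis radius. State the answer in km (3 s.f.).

periapsis radius ≈ 3670 km

r_a = 8.457×10⁶ m.
Specific energy ε = v²/2 − μ/r = -3.533×10⁶ J/kg, so a = −μ/(2ε) = 6.061×10⁶ m.
The apsides satisfy r_p + r_a = 2a, so the periapsis radius is 2a − r_a = 3.665×10⁶ m = 3665.2 km.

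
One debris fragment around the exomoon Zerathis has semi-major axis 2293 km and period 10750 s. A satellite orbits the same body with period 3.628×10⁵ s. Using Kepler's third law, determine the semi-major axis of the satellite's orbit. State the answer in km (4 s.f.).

a₂ ≈ 23950 km

Kepler's third law: a³ ∝ T², so a₂ = a₁ (T₂/T₁)^(2/3).
T₂/T₁ = 33.75, (T₂/T₁)^(2/3) = 10.44.
a₂ = 2293 × 10.44 = 23950 km.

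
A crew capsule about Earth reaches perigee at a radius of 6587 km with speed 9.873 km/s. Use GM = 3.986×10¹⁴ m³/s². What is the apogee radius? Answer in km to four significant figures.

r_p = 6.587×10⁶ m.
Specific energy ε = v²/2 − μ/r = -1.178×10⁷ J/kg, so a = −μ/(2ε) = 1.693×10⁷ m.
The apsides satisfy r_p + r_a = 2a, so the apogee radius is 2a − r_p = 2.726×10⁷ m = 27264 km.

apogee radius ≈ 27260 km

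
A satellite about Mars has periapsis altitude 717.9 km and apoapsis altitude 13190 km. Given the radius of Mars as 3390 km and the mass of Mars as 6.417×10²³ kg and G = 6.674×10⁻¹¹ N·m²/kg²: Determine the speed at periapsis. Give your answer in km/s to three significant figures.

μ = GM = 6.674×10⁻¹¹ × 6.417×10²³ = 4.283×10¹³ m³/s².
r_p = 3390 + 717.9 = 4107.9 km = 4.1079×10⁶ m.
r_a = 3390 + 13190 = 16580 km = 1.6580×10⁷ m.
Semi-major axis a = (r_p + r_a)/2 = 10344 km = 1.034×10⁷ m.
Vis-viva: v² = μ(2/r − 1/a) = 4.283×10¹³ × (4.869×10⁻⁷ − 9.667×10⁻⁸) = 1.671×10⁷ m²/s².
v = 4088 m/s = 4.088 km/s.

v ≈ 4.09 km/s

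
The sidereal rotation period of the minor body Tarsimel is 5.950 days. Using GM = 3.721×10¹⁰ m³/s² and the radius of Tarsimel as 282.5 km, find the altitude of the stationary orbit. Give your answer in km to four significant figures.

h_sync ≈ 6009 km

T = 5.950 days = 5.141×10⁵ s.
A synchronous orbit has period T, so by Kepler's third law a = (μT²/4π²)^(1/3).
μT²/4π² = 3.721×10¹⁰ × (5.141×10⁵)² / 39.48 = 2.491×10²⁰ m³.
a = 6.292×10⁶ m = 6292.0 km.
Altitude h = a − R = 6292.0 − 282.5 = 6009.5 km.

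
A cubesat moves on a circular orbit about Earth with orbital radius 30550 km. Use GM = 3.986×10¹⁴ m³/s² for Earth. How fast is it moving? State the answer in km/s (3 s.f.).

v ≈ 3.61 km/s

r = 30550 km = 3.055×10⁷ m.
For a circular orbit v = √(μ/r) = √(3.986×10¹⁴ / 3.055×10⁷) = √(1.305×10⁷) = 3612 m/s.
That is 3.612 km/s.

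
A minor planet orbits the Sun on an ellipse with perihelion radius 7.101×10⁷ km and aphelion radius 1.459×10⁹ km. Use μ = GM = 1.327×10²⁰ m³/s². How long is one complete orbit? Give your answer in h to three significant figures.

Semi-major axis a = (r_p + r_a)/2 = (7.1010×10⁷ + 1.4590×10⁹)/2 = 7.6500×10⁸ km = 7.650×10¹¹ m.
By Kepler's third law T = 2π√(a³/μ) = 2π × 5.808×10⁷ = 3.650×10⁸ s.
= 1.014×10⁵ h.

T ≈ 101000 h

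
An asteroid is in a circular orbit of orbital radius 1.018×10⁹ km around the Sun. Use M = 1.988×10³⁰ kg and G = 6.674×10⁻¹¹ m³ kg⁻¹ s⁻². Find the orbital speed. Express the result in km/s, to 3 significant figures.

v ≈ 11.4 km/s

μ = GM = 6.674×10⁻¹¹ × 1.988×10³⁰ = 1.327×10²⁰ m³/s².
r = 1.018×10⁹ km = 1.018×10¹² m.
For a circular orbit v = √(μ/r) = √(1.327×10²⁰ / 1.018×10¹²) = √(1.303×10⁸) = 11420 m/s.
That is 11.42 km/s.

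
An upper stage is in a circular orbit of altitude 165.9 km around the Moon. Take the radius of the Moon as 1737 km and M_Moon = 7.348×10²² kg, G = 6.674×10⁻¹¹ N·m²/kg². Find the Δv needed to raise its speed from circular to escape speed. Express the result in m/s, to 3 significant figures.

Δv ≈ 665 m/s

μ = GM = 6.674×10⁻¹¹ × 7.348×10²² = 4.904×10¹² m³/s².
r = 1737 + 165.9 = 1902.9 km = 1.9029×10⁶ m.
Circular speed v_c = √(μ/r) = 1605 m/s.
Escape speed v_esc = √(2μ/r) = √2 × v_c = 2270 m/s.
Δv = v_esc − v_c = 665.0 m/s.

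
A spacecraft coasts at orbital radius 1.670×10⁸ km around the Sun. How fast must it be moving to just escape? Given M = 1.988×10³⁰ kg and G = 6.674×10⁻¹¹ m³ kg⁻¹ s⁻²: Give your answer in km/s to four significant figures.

v_esc ≈ 39.86 km/s

μ = GM = 6.674×10⁻¹¹ × 1.988×10³⁰ = 1.327×10²⁰ m³/s².
r = 1.670×10⁸ km = 1.670×10¹¹ m.
Escape speed v_esc = √(2μ/r) = √(2 × 1.327×10²⁰ / 1.670×10¹¹) = √(1.589×10⁹) = 39860 m/s.
= 39.86 km/s.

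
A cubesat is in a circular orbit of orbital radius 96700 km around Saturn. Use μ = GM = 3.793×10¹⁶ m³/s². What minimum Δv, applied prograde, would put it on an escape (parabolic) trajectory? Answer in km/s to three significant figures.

Δv ≈ 8.20 km/s

r = 96700 km = 9.670×10⁷ m.
Circular speed v_c = √(μ/r) = 19810 m/s.
Escape speed v_esc = √(2μ/r) = √2 × v_c = 28010 m/s.
Δv = v_esc − v_c = 8204 m/s = 8.204 km/s.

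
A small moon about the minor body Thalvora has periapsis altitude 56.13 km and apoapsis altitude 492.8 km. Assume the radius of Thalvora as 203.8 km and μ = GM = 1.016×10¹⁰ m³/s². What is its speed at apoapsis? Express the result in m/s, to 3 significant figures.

v ≈ 89.0 m/s

r_p = 203.8 + 56.13 = 259.93 km = 2.5993×10⁵ m.
r_a = 203.8 + 492.8 = 696.60 km = 6.9660×10⁵ m.
Semi-major axis a = (r_p + r_a)/2 = 478.26 km = 4.783×10⁵ m.
Vis-viva: v² = μ(2/r − 1/a) = 1.016×10¹⁰ × (2.871×10⁻⁶ − 2.091×10⁻⁶) = 7.927×10³ m²/s².
v = 89.03 m/s.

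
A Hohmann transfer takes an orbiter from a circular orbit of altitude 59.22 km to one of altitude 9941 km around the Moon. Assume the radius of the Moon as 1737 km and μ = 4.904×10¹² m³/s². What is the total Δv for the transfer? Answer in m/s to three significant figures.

Δv_total ≈ 837 m/s

r₁ = 1737 + 59.22 = 1796.2 km = 1.7962×10⁶ m.
r₂ = 1737 + 9941 = 11678 km = 1.1678×10⁷ m.
Transfer ellipse a_t = (r₁ + r₂)/2 = 6.737×10⁶ m.
At r₁: circular v_c1 = √(μ/r₁) = 1652 m/s; transfer-perilune v_p = √[μ(2/r₁ − 1/a_t)] = 2175 m/s.
Δv₁ = v_p − v_c1 = 523.1 m/s.
At r₂: circular v_c2 = √(μ/r₂) = 648.0 m/s; transfer-apolune v_a = √[μ(2/r₂ − 1/a_t)] = 334.6 m/s.
Δv₂ = v_c2 − v_a = 313.4 m/s.
Total Δv = Δv₁ + Δv₂ = 836.5 m/s.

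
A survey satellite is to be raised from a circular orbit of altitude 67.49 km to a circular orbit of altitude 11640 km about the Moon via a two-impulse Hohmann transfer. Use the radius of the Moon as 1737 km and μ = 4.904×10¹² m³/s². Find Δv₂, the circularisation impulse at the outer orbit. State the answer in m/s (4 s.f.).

Δv ≈ 310.3 m/s

r₁ = 1737 + 67.49 = 1804.5 km = 1.8045×10⁶ m.
r₂ = 1737 + 11640 = 13377 km = 1.3377×10⁷ m.
Transfer ellipse a_t = (r₁ + r₂)/2 = 7.591×10⁶ m.
At r₁: circular v_c1 = √(μ/r₁) = 1649 m/s; transfer-perilune v_p = √[μ(2/r₁ − 1/a_t)] = 2188 m/s.
At r₂: circular v_c2 = √(μ/r₂) = 605.5 m/s; transfer-apolune v_a = √[μ(2/r₂ − 1/a_t)] = 295.2 m/s.
Δv₂ = v_c2 − v_a = 310.3 m/s.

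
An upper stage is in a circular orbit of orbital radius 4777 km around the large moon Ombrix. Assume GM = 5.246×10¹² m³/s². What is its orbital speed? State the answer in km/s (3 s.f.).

v ≈ 1.05 km/s

r = 4777 km = 4.777×10⁶ m.
For a circular orbit v = √(μ/r) = √(5.246×10¹² / 4.777×10⁶) = √(1.098×10⁶) = 1048 m/s.
That is 1.048 km/s.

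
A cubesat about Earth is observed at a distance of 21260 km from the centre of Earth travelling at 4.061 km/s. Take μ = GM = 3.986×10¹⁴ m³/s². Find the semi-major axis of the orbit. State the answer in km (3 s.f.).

a ≈ 19000 km

r = 2.126×10⁷ m.
Specific orbital energy ε = v²/2 − μ/r = (4061)²/2 − 3.986×10¹⁴/2.126×10⁷ = -1.050×10⁷ J/kg.
Since ε = −μ/(2a), a = −μ/(2ε) = 1.898×10⁷ m = 18976 km.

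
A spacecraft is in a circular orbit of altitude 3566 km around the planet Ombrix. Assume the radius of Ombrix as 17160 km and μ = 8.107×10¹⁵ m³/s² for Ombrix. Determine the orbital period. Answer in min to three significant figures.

r = 17160 + 3566 = 20726 km = 2.0726×10⁷ m.
Kepler's third law: T = 2π√(r³/μ) = 2π√((2.073×10⁷)³ / 8.107×10¹⁵).
r³/μ = 1.098×10⁶ s², so T = 2π × 1.048×10³ = 6.585×10³ s.
Converting: 6.585×10³ s ÷ 60.00 = 109.7 min.

T ≈ 110 min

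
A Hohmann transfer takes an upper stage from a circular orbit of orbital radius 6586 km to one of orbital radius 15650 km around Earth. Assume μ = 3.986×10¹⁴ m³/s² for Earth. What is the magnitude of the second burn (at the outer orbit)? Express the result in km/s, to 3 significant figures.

r₁ = 6586 km = 6.586×10⁶ m.
r₂ = 15650 km = 1.565×10⁷ m.
Transfer ellipse a_t = (r₁ + r₂)/2 = 1.112×10⁷ m.
At r₁: circular v_c1 = √(μ/r₁) = 7780 m/s; transfer-perigee v_p = √[μ(2/r₁ − 1/a_t)] = 9230 m/s.
At r₂: circular v_c2 = √(μ/r₂) = 5047 m/s; transfer-apogee v_a = √[μ(2/r₂ − 1/a_t)] = 3884 m/s.
Δv₂ = v_c2 − v_a = 1162 m/s.
= 1.162 km/s.

Δv ≈ 1.16 km/s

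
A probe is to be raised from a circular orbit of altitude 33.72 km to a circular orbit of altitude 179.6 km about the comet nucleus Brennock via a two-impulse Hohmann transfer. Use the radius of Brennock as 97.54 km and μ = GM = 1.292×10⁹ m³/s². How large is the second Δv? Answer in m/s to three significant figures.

r₁ = 97.54 + 33.72 = 131.26 km = 1.3126×10⁵ m.
r₂ = 97.54 + 179.6 = 277.14 km = 2.7714×10⁵ m.
Transfer ellipse a_t = (r₁ + r₂)/2 = 2.042×10⁵ m.
At r₁: circular v_c1 = √(μ/r₁) = 99.21 m/s; transfer-periapsis v_p = √[μ(2/r₁ − 1/a_t)] = 115.6 m/s.
At r₂: circular v_c2 = √(μ/r₂) = 68.28 m/s; transfer-apoapsis v_a = √[μ(2/r₂ − 1/a_t)] = 54.74 m/s.
Δv₂ = v_c2 − v_a = 13.54 m/s.

Δv ≈ 13.5 m/s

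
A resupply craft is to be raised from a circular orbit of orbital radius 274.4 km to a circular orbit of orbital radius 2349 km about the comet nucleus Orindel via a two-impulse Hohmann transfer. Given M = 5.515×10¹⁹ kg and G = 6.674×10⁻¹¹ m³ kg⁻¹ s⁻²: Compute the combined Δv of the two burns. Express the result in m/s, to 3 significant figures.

μ = GM = 6.674×10⁻¹¹ × 5.515×10¹⁹ = 3.681×10⁹ m³/s².
r₁ = 274.4 km = 2.744×10⁵ m.
r₂ = 2349 km = 2.349×10⁶ m.
Transfer ellipse a_t = (r₁ + r₂)/2 = 1.312×10⁶ m.
At r₁: circular v_c1 = √(μ/r₁) = 115.8 m/s; transfer-periapsis v_p = √[μ(2/r₁ − 1/a_t)] = 155.0 m/s.
Δv₁ = v_p − v_c1 = 39.17 m/s.
At r₂: circular v_c2 = √(μ/r₂) = 39.58 m/s; transfer-apoapsis v_a = √[μ(2/r₂ − 1/a_t)] = 18.11 m/s.
Δv₂ = v_c2 − v_a = 21.48 m/s.
Total Δv = Δv₁ + Δv₂ = 60.65 m/s.

Δv_total ≈ 60.6 m/s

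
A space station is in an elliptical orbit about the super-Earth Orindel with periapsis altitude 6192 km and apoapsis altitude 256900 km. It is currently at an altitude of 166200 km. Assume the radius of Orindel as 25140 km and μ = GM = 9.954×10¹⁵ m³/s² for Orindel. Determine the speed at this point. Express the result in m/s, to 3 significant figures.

v ≈ 6370 m/s

r_p = 25140 + 6192 = 31332 km = 3.1332×10⁷ m.
r_a = 25140 + 256900 = 282040 km = 2.8204×10⁸ m.
r = 25140 + 166200 = 1.9134×10⁵ km = 1.913×10⁸ m.
Semi-major axis a = (r_p + r_a)/2 = 1.5669×10⁵ km = 1.567×10⁸ m.
Vis-viva: v² = μ(2/r − 1/a) = 9.954×10¹⁵ × (1.045×10⁻⁸ − 6.382×10⁻⁹) = 4.052×10⁷ m²/s².
v = 6365 m/s.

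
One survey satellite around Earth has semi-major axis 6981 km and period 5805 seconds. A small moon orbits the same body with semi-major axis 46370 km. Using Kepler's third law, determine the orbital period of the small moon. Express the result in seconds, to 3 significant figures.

Kepler's third law: T² ∝ a³, so T₂ = T₁ (a₂/a₁)^(3/2).
a₂/a₁ = 6.642, (a₂/a₁)^(3/2) = 17.12.
T₂ = 5805 × 17.12 = 99380 seconds.

T₂ ≈ 99400 seconds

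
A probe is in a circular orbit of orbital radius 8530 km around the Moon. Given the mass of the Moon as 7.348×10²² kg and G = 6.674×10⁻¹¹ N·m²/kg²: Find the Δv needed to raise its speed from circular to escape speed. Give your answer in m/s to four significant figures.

Δv ≈ 314.1 m/s

μ = GM = 6.674×10⁻¹¹ × 7.348×10²² = 4.904×10¹² m³/s².
r = 8530 km = 8.530×10⁶ m.
Circular speed v_c = √(μ/r) = 758.2 m/s.
Escape speed v_esc = √(2μ/r) = √2 × v_c = 1072 m/s.
Δv = v_esc − v_c = 314.1 m/s.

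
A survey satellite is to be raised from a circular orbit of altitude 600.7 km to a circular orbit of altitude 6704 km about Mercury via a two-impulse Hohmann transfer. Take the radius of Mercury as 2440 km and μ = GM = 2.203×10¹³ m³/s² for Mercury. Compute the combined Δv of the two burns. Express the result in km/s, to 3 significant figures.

r₁ = 2440 + 600.7 = 3040.7 km = 3.0407×10⁶ m.
r₂ = 2440 + 6704 = 9144.0 km = 9.1440×10⁶ m.
Transfer ellipse a_t = (r₁ + r₂)/2 = 6.092×10⁶ m.
At r₁: circular v_c1 = √(μ/r₁) = 2692 m/s; transfer-periherm v_p = √[μ(2/r₁ − 1/a_t)] = 3298 m/s.
Δv₁ = v_p − v_c1 = 605.9 m/s.
At r₂: circular v_c2 = √(μ/r₂) = 1552 m/s; transfer-apoherm v_a = √[μ(2/r₂ − 1/a_t)] = 1097 m/s.
Δv₂ = v_c2 − v_a = 455.6 m/s.
Total Δv = Δv₁ + Δv₂ = 1062 m/s = 1.062 km/s.

Δv_total ≈ 1.06 km/s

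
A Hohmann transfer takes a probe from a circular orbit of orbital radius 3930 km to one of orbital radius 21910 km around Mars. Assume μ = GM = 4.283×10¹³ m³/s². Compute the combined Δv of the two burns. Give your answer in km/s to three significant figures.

r₁ = 3930 km = 3.930×10⁶ m.
r₂ = 21910 km = 2.191×10⁷ m.
Transfer ellipse a_t = (r₁ + r₂)/2 = 1.292×10⁷ m.
At r₁: circular v_c1 = √(μ/r₁) = 3301 m/s; transfer-periapsis v_p = √[μ(2/r₁ − 1/a_t)] = 4299 m/s.
Δv₁ = v_p − v_c1 = 997.8 m/s.
At r₂: circular v_c2 = √(μ/r₂) = 1398 m/s; transfer-apoapsis v_a = √[μ(2/r₂ − 1/a_t)] = 771.1 m/s.
Δv₂ = v_c2 − v_a = 627.0 m/s.
Total Δv = Δv₁ + Δv₂ = 1625 m/s = 1.625 km/s.

Δv_total ≈ 1.62 km/s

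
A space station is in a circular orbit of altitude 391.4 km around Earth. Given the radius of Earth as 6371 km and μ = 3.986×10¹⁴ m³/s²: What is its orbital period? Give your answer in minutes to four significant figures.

T ≈ 92.24 minutes

r = 6371 + 391.4 = 6762.4 km = 6.7624×10⁶ m.
Kepler's third law: T = 2π√(r³/μ) = 2π√((6.762×10⁶)³ / 3.986×10¹⁴).
r³/μ = 7.758×10⁵ s², so T = 2π × 8.808×10² = 5.534×10³ s.
Converting: 5.534×10³ s ÷ 60.00 = 92.24 minutes.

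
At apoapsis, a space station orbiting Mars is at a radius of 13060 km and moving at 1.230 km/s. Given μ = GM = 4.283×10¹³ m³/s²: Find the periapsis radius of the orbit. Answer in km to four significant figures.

periapsis radius ≈ 3916 km

r_a = 1.306×10⁷ m.
Specific energy ε = v²/2 − μ/r = -2.523×10⁶ J/kg, so a = −μ/(2ε) = 8.488×10⁶ m.
The apsides satisfy r_p + r_a = 2a, so the periapsis radius is 2a − r_a = 3.916×10⁶ m = 3915.6 km.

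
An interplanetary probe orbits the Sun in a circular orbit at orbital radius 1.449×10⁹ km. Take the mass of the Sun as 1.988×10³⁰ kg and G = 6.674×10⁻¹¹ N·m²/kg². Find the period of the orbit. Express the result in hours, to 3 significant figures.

μ = GM = 6.674×10⁻¹¹ × 1.988×10³⁰ = 1.327×10²⁰ m³/s².
r = 1.449×10⁹ km = 1.449×10¹² m.
Kepler's third law: T = 2π√(r³/μ) = 2π√((1.449×10¹²)³ / 1.327×10²⁰).
r³/μ = 2.293×10¹⁶ s², so T = 2π × 1.514×10⁸ = 9.514×10⁸ s.
Converting: 9.514×10⁸ s ÷ 3600 = 2.643×10⁵ hours.

T ≈ 264000 hours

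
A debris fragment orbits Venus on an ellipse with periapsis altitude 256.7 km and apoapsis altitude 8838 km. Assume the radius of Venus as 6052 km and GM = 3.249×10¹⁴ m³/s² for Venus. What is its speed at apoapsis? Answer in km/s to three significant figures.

v ≈ 3.60 km/s

r_p = 6052 + 256.7 = 6308.7 km = 6.3087×10⁶ m.
r_a = 6052 + 8838 = 14890 km = 1.4890×10⁷ m.
Semi-major axis a = (r_p + r_a)/2 = 10599 km = 1.060×10⁷ m.
Vis-viva: v² = μ(2/r − 1/a) = 3.249×10¹⁴ × (1.343×10⁻⁷ − 9.435×10⁻⁸) = 1.299×10⁷ m²/s².
v = 3604 m/s = 3.604 km/s.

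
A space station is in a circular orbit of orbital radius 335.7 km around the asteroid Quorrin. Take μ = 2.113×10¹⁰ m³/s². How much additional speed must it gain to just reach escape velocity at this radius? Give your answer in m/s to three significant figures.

r = 335.7 km = 3.357×10⁵ m.
Circular speed v_c = √(μ/r) = 250.9 m/s.
Escape speed v_esc = √(2μ/r) = √2 × v_c = 354.8 m/s.
Δv = v_esc − v_c = 103.9 m/s.

Δv ≈ 104 m/s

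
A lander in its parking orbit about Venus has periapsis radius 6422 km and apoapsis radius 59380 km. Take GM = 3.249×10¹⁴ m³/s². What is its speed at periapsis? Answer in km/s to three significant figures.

Semi-major axis a = (r_p + r_a)/2 = 32901 km = 3.290×10⁷ m.
Vis-viva: v² = μ(2/r − 1/a) = 3.249×10¹⁴ × (3.114×10⁻⁷ − 3.039×10⁻⁸) = 9.131×10⁷ m²/s².
v = 9556 m/s = 9.556 km/s.

v ≈ 9.56 km/s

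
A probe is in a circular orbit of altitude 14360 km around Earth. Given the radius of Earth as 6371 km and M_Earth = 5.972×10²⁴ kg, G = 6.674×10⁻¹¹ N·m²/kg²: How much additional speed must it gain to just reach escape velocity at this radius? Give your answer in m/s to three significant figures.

Δv ≈ 1820 m/s

μ = GM = 6.674×10⁻¹¹ × 5.972×10²⁴ = 3.986×10¹⁴ m³/s².
r = 6371 + 14360 = 20731 km = 2.0731×10⁷ m.
Circular speed v_c = √(μ/r) = 4385 m/s.
Escape speed v_esc = √(2μ/r) = √2 × v_c = 6201 m/s.
Δv = v_esc − v_c = 1816 m/s.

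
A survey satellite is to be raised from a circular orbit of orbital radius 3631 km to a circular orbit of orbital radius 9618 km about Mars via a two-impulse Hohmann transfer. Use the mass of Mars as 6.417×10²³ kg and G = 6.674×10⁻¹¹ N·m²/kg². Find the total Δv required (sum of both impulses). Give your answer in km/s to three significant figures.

μ = GM = 6.674×10⁻¹¹ × 6.417×10²³ = 4.283×10¹³ m³/s².
r₁ = 3631 km = 3.631×10⁶ m.
r₂ = 9618 km = 9.618×10⁶ m.
Transfer ellipse a_t = (r₁ + r₂)/2 = 6.624×10⁶ m.
At r₁: circular v_c1 = √(μ/r₁) = 3434 m/s; transfer-periapsis v_p = √[μ(2/r₁ − 1/a_t)] = 4138 m/s.
Δv₁ = v_p − v_c1 = 703.8 m/s.
At r₂: circular v_c2 = √(μ/r₂) = 2110 m/s; transfer-apoapsis v_a = √[μ(2/r₂ − 1/a_t)] = 1562 m/s.
Δv₂ = v_c2 − v_a = 547.9 m/s.
Total Δv = Δv₁ + Δv₂ = 1252 m/s = 1.252 km/s.

Δv_total ≈ 1.25 km/s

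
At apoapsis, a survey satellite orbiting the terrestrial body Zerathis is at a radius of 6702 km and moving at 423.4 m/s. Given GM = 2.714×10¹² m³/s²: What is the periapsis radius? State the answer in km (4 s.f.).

periapsis radius ≈ 1905 km

r_a = 6.702×10⁶ m.
Specific energy ε = v²/2 − μ/r = -3.153×10⁵ J/kg, so a = −μ/(2ε) = 4.304×10⁶ m.
The apsides satisfy r_p + r_a = 2a, so the periapsis radius is 2a − r_a = 1.905×10⁶ m = 1905.1 km.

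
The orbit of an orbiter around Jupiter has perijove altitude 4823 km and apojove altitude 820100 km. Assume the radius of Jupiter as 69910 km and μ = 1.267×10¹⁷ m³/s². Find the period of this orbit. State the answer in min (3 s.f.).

r_p = 69910 + 4823 = 74733 km = 7.4733×10⁷ m.
r_a = 69910 + 820100 = 890010 km = 8.9001×10⁸ m.
Semi-major axis a = (r_p + r_a)/2 = (74733 + 8.9001×10⁵)/2 = 4.8237×10⁵ km = 4.824×10⁸ m.
By Kepler's third law T = 2π√(a³/μ) = 2π × 2.976×10⁴ = 1.870×10⁵ s.
= 3117 min.

T ≈ 3120 min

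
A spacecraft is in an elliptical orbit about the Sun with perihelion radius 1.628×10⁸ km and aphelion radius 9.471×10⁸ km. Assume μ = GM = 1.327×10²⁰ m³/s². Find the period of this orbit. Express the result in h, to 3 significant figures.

T ≈ 62600 h

Semi-major axis a = (r_p + r_a)/2 = (1.6280×10⁸ + 9.4710×10⁸)/2 = 5.5495×10⁸ km = 5.550×10¹¹ m.
By Kepler's third law T = 2π√(a³/μ) = 2π × 3.589×10⁷ = 2.255×10⁸ s.
= 62640 h.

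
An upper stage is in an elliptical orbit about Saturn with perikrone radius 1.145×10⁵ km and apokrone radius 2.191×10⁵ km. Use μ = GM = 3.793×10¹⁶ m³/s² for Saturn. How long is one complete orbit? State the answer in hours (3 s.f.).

Semi-major axis a = (r_p + r_a)/2 = (1.1450×10⁵ + 2.1910×10⁵)/2 = 1.6680×10⁵ km = 1.668×10⁸ m.
By Kepler's third law T = 2π√(a³/μ) = 2π × 1.106×10⁴ = 6.950×10⁴ s.
= 19.31 hours.

T ≈ 19.3 hours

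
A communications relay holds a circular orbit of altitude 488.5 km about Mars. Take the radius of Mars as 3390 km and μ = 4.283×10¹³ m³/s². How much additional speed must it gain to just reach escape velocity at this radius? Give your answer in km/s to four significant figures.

r = 3390 + 488.5 = 3878.5 km = 3.8785×10⁶ m.
Circular speed v_c = √(μ/r) = 3323 m/s.
Escape speed v_esc = √(2μ/r) = √2 × v_c = 4700 m/s.
Δv = v_esc − v_c = 1376 m/s = 1.376 km/s.

Δv ≈ 1.376 km/s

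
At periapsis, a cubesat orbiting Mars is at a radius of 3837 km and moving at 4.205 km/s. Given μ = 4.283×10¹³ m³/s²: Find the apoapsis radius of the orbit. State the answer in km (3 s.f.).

apoapsis radius ≈ 14600 km

r_p = 3.837×10⁶ m.
Specific energy ε = v²/2 − μ/r = -2.321×10⁶ J/kg, so a = −μ/(2ε) = 9.225×10⁶ m.
The apsides satisfy r_p + r_a = 2a, so the apoapsis radius is 2a − r_p = 1.461×10⁷ m = 14613 km.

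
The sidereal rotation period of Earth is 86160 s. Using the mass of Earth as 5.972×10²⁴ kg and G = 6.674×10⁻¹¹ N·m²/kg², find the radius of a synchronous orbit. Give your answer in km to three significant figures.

r_sync ≈ 42200 km

μ = GM = 6.674×10⁻¹¹ × 5.972×10²⁴ = 3.986×10¹⁴ m³/s².
A synchronous orbit has period T, so by Kepler's third law a = (μT²/4π²)^(1/3).
μT²/4π² = 3.986×10¹⁴ × (8.616×10⁴)² / 39.48 = 7.495×10²² m³.
a = 4.216×10⁷ m = 42162 km.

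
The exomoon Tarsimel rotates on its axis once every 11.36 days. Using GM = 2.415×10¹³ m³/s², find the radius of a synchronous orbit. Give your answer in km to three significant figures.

r_sync ≈ 83800 km

T = 11.36 days = 9.815×10⁵ s.
A synchronous orbit has period T, so by Kepler's third law a = (μT²/4π²)^(1/3).
μT²/4π² = 2.415×10¹³ × (9.815×10⁵)² / 39.48 = 5.893×10²³ m³.
a = 8.384×10⁷ m = 83839 km.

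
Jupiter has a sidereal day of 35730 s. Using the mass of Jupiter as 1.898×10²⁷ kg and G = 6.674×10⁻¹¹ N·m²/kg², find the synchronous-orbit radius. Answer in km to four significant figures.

r_sync ≈ 1.600×10⁵ km

μ = GM = 6.674×10⁻¹¹ × 1.898×10²⁷ = 1.267×10¹⁷ m³/s².
A synchronous orbit has period T, so by Kepler's third law a = (μT²/4π²)^(1/3).
μT²/4π² = 1.267×10¹⁷ × (3.573×10⁴)² / 39.48 = 4.096×10²⁴ m³.
a = 1.600×10⁸ m = 1.6000×10⁵ km.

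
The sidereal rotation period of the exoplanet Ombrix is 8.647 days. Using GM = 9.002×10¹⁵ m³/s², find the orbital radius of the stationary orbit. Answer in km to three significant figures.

r_sync ≈ 5.03×10⁵ km

T = 8.647 days = 7.471×10⁵ s.
A synchronous orbit has period T, so by Kepler's third law a = (μT²/4π²)^(1/3).
μT²/4π² = 9.002×10¹⁵ × (7.471×10⁵)² / 39.48 = 1.273×10²⁶ m³.
a = 5.030×10⁸ m = 5.0301×10⁵ km.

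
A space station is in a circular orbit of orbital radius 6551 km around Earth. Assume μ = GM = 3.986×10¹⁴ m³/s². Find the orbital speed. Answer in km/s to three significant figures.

v ≈ 7.80 km/s

r = 6551 km = 6.551×10⁶ m.
For a circular orbit v = √(μ/r) = √(3.986×10¹⁴ / 6.551×10⁶) = √(6.085×10⁷) = 7800 m/s.
That is 7.800 km/s.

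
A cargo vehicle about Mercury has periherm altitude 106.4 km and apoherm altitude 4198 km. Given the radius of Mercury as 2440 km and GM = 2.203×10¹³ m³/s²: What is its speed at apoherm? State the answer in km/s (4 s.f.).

v ≈ 1.357 km/s

r_p = 2440 + 106.4 = 2546.4 km = 2.5464×10⁶ m.
r_a = 2440 + 4198 = 6638.0 km = 6.6380×10⁶ m.
Semi-major axis a = (r_p + r_a)/2 = 4592.2 km = 4.592×10⁶ m.
Vis-viva: v² = μ(2/r − 1/a) = 2.203×10¹³ × (3.013×10⁻⁷ − 2.178×10⁻⁷) = 1.840×10⁶ m²/s².
v = 1357 m/s = 1.357 km/s.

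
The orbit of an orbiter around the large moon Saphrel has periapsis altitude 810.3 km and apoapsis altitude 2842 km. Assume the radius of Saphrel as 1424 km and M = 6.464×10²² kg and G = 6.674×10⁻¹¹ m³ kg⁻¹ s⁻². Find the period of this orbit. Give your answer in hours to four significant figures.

T ≈ 4.924 hours

μ = GM = 6.674×10⁻¹¹ × 6.464×10²² = 4.314×10¹² m³/s².
r_p = 1424 + 810.3 = 2234.3 km = 2.2343×10⁶ m.
r_a = 1424 + 2842 = 4266.0 km = 4.2660×10⁶ m.
Semi-major axis a = (r_p + r_a)/2 = (2234.3 + 4266.0)/2 = 3250.2 km = 3.250×10⁶ m.
By Kepler's third law T = 2π√(a³/μ) = 2π × 2.821×10³ = 1.773×10⁴ s.
= 4.924 hours.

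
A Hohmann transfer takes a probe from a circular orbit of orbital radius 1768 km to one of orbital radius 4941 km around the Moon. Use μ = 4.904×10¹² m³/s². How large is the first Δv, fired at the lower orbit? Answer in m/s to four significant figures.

Δv ≈ 355.8 m/s

r₁ = 1768 km = 1.768×10⁶ m.
r₂ = 4941 km = 4.941×10⁶ m.
Transfer ellipse a_t = (r₁ + r₂)/2 = 3.354×10⁶ m.
At r₁: circular v_c1 = √(μ/r₁) = 1665 m/s; transfer-perilune v_p = √[μ(2/r₁ − 1/a_t)] = 2021 m/s.
Δv₁ = v_p − v_c1 = 355.8 m/s.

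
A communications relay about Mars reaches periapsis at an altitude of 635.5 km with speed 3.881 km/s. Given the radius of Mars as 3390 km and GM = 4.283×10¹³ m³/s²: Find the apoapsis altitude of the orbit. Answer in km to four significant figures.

apoapsis altitude ≈ 6362 km

r_p = 3390 + 635.5 = 4025.5 km = 4.026×10⁶ m.
Specific energy ε = v²/2 − μ/r = -3.109×10⁶ J/kg, so a = −μ/(2ε) = 6.889×10⁶ m.
The apsides satisfy r_p + r_a = 2a, so the apoapsis radius is 2a − r_p = 9.752×10⁶ m = 9752.4 km.
Apoapsis altitude = 9752.4 − 3390 = 6362.4 km.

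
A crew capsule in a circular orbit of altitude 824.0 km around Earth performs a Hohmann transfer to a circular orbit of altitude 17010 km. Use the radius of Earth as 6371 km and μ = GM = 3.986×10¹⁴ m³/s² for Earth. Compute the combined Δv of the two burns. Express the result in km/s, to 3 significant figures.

r₁ = 6371 + 824.0 = 7195.0 km = 7.1950×10⁶ m.
r₂ = 6371 + 17010 = 23381 km = 2.3381×10⁷ m.
Transfer ellipse a_t = (r₁ + r₂)/2 = 1.529×10⁷ m.
At r₁: circular v_c1 = √(μ/r₁) = 7443 m/s; transfer-perigee v_p = √[μ(2/r₁ − 1/a_t)] = 9205 m/s.
Δv₁ = v_p − v_c1 = 1762 m/s.
At r₂: circular v_c2 = √(μ/r₂) = 4129 m/s; transfer-apogee v_a = √[μ(2/r₂ − 1/a_t)] = 2833 m/s.
Δv₂ = v_c2 − v_a = 1296 m/s.
Total Δv = Δv₁ + Δv₂ = 3058 m/s = 3.058 km/s.

Δv_total ≈ 3.06 km/s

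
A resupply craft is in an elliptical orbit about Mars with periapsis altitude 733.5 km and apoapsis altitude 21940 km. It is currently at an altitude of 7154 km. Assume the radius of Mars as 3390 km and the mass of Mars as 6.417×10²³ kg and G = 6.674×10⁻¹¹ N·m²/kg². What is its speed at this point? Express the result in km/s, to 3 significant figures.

μ = GM = 6.674×10⁻¹¹ × 6.417×10²³ = 4.283×10¹³ m³/s².
r_p = 3390 + 733.5 = 4123.5 km = 4.1235×10⁶ m.
r_a = 3390 + 21940 = 25330 km = 2.5330×10⁷ m.
r = 3390 + 7154 = 10544 km = 1.054×10⁷ m.
Semi-major axis a = (r_p + r_a)/2 = 14727 km = 1.473×10⁷ m.
Vis-viva: v² = μ(2/r − 1/a) = 4.283×10¹³ × (1.897×10⁻⁷ − 6.790×10⁻⁸) = 5.215×10⁶ m²/s².
v = 2284 m/s = 2.284 km/s.

v ≈ 2.28 km/s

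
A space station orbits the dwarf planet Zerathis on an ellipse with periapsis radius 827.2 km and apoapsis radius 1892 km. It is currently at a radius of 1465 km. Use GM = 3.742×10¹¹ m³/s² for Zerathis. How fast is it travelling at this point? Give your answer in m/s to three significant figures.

v ≈ 485 m/s

Semi-major axis a = (r_p + r_a)/2 = 1359.6 km = 1.360×10⁶ m.
Vis-viva: v² = μ(2/r − 1/a) = 3.742×10¹¹ × (1.365×10⁻⁶ − 7.355×10⁻⁷) = 2.356×10⁵ m²/s².
v = 485.4 m/s.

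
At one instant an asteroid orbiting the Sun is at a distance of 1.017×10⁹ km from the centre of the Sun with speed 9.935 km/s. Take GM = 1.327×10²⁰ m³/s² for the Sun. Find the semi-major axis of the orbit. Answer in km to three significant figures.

r = 1.017×10¹² m.
Specific orbital energy ε = v²/2 − μ/r = (9935)²/2 − 1.327×10²⁰/1.017×10¹² = -8.113×10⁷ J/kg.
Since ε = −μ/(2a), a = −μ/(2ε) = 8.178×10¹¹ m = 8.1783×10⁸ km.

a ≈ 8.18×10⁸ km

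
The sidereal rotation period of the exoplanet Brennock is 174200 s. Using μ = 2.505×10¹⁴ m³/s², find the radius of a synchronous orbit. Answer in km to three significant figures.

r_sync ≈ 57700 km

A synchronous orbit has period T, so by Kepler's third law a = (μT²/4π²)^(1/3).
μT²/4π² = 2.505×10¹⁴ × (1.742×10⁵)² / 39.48 = 1.926×10²³ m³.
a = 5.775×10⁷ m = 57745 km.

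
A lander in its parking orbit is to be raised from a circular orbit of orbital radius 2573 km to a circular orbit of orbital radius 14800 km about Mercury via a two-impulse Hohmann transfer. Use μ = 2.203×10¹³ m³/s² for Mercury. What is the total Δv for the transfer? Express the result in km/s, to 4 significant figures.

Δv_total ≈ 1.449 km/s

r₁ = 2573 km = 2.573×10⁶ m.
r₂ = 14800 km = 1.480×10⁷ m.
Transfer ellipse a_t = (r₁ + r₂)/2 = 8.686×10⁶ m.
At r₁: circular v_c1 = √(μ/r₁) = 2926 m/s; transfer-periherm v_p = √[μ(2/r₁ − 1/a_t)] = 3819 m/s.
Δv₁ = v_p − v_c1 = 893.3 m/s.
At r₂: circular v_c2 = √(μ/r₂) = 1220 m/s; transfer-apoherm v_a = √[μ(2/r₂ − 1/a_t)] = 664.0 m/s.
Δv₂ = v_c2 − v_a = 556.0 m/s.
Total Δv = Δv₁ + Δv₂ = 1449 m/s = 1.449 km/s.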